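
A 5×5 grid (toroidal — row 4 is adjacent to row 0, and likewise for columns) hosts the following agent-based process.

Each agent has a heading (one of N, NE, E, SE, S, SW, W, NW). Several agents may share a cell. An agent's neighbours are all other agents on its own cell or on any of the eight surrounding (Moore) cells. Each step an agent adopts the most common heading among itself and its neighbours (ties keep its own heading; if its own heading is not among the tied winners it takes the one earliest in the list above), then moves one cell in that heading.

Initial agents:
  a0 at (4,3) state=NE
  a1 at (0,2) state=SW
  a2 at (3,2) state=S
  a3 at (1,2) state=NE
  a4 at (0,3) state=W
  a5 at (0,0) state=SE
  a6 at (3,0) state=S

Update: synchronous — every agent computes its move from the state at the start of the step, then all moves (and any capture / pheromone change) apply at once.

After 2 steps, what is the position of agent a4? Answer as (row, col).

(3, 0)

t=1: a0@(3,4):NE a1@(4,3):NE a2@(4,2):S a3@(0,3):NE a4@(4,4):NE a5@(1,1):SE a6@(4,0):S
t=2: a0@(2,0):NE a1@(3,4):NE a2@(3,3):NE a3@(4,4):NE a4@(3,0):NE a5@(2,2):SE a6@(3,1):NE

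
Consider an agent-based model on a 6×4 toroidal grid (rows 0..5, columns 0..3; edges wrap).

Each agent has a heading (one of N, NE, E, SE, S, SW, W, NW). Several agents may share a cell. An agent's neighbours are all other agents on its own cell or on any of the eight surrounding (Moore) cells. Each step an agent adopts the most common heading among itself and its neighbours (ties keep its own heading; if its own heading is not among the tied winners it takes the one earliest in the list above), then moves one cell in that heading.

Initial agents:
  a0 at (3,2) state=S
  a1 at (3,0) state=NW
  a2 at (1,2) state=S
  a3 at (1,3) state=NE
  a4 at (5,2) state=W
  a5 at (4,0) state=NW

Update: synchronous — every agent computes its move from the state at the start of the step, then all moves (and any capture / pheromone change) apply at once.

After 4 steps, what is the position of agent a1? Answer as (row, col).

t=1: a0@(4,2):S a1@(2,3):NW a2@(2,2):S a3@(0,0):NE a4@(5,1):W a5@(3,3):NW
t=2: a0@(5,2):S a1@(1,2):NW a2@(1,1):NW a3@(5,1):NE a4@(5,0):W a5@(2,2):NW
t=3: a0@(0,2):S a1@(0,1):NW a2@(0,0):NW a3@(4,2):NE a4@(5,3):W a5@(1,1):NW
t=4: a0@(5,1):NW a1@(5,0):NW a2@(5,3):NW a3@(3,3):NE a4@(5,2):W a5@(0,0):NW

(5, 0)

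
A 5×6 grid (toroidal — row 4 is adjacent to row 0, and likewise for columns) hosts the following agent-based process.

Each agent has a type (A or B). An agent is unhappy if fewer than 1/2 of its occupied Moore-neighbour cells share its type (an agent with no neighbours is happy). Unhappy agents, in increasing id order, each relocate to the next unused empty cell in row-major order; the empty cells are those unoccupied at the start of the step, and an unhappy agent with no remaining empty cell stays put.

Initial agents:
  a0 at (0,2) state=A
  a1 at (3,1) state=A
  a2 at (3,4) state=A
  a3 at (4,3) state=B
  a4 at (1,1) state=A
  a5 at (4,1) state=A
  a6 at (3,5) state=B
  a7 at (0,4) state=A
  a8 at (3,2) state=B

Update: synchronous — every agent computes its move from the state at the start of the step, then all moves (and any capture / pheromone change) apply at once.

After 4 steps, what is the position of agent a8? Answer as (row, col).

(1, 3)

t=1: a0@(0,2):A a1@(3,1):A a2@(0,0):A a3@(0,1):B a4@(1,1):A a5@(4,1):A a6@(0,3):B a7@(0,5):A a8@(1,0):B
t=2: a0@(0,2):A a1@(3,1):A a2@(0,0):A a3@(0,4):B a4@(1,1):A a5@(4,1):A a6@(1,2):B a7@(0,5):A a8@(1,3):B
t=3: a0@(0,2):A a1@(3,1):A a2@(0,0):A a3@(0,4):B a4@(1,1):A a5@(4,1):A a6@(0,1):B a7@(0,5):A a8@(1,3):B
t=4: a0@(0,2):A a1@(3,1):A a2@(0,0):A a3@(0,4):B a4@(1,1):A a5@(4,1):A a6@(0,3):B a7@(0,5):A a8@(1,3):B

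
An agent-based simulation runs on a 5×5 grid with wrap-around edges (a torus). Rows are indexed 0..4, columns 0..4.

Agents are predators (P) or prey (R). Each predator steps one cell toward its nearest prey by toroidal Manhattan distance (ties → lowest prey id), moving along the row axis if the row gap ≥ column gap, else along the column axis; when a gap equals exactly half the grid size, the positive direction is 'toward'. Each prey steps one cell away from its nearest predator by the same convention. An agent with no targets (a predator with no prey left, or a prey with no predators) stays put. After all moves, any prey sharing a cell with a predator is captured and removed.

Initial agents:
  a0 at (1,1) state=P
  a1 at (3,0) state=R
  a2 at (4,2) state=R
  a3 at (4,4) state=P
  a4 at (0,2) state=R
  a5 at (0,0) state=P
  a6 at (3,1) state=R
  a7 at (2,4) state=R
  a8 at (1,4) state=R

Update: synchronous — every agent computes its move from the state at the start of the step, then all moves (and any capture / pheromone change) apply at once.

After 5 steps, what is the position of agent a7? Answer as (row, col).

t=1: a0@(0,1):P a1@(2,0):R a2@(4,1):R a3@(3,4):P a4@(4,2):R a5@(4,0):P a6@(4,1):R a7@(1,4):R a8@(1,3):R
t=2: a0@(4,1):P a1@(1,0):R a2@(3,1):R a3@(2,4):P a4@(3,2):R a5@(4,1):P a6@(3,1):R a7@(0,4):R a8@(1,4):R
t=3: a0@(3,1):P a1@(0,0):R a2@(2,1):R a3@(1,4):P a4@(2,2):R a5@(3,1):P a6@(2,1):R a7@(4,4):R a8@(0,4):R
t=4: a0@(2,1):P a1@(4,0):R a2@(1,1):R a3@(0,4):P a4@(1,2):R a5@(2,1):P a6@(1,1):R a7@(3,4):R a8@(4,4):R
t=5: a0@(1,1):P a1@(3,0):R a2@(0,1):R a3@(4,4):P a4@(0,2):R a5@(1,1):P a6@(0,1):R a7@(2,4):R a8@(3,4):R

(2, 4)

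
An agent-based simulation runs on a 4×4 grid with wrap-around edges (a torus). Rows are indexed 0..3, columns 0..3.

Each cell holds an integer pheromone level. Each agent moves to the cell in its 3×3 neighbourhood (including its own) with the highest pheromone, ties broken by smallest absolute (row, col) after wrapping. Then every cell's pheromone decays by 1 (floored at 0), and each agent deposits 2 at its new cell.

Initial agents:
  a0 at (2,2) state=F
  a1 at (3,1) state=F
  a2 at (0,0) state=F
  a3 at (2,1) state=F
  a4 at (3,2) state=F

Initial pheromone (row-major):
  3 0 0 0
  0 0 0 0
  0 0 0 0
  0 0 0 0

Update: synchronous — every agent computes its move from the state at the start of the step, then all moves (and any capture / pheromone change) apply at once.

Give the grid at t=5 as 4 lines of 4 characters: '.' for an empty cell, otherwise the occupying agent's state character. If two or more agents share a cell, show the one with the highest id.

F...
....
....
....

t=1: a0@(1,1) a1@(0,0) a2@(0,0) a3@(1,0) a4@(0,1) | pheromone: 6 2 0 0 / 2 2 0 0 / 0 0 0 0 / 0 0 0 0
t=2: a0@(0,0) a1@(0,0) a2@(0,0) a3@(0,0) a4@(0,0) | pheromone: 15 1 0 0 / 1 1 0 0 / 0 0 0 0 / 0 0 0 0
t=3: a0@(0,0) a1@(0,0) a2@(0,0) a3@(0,0) a4@(0,0) | pheromone: 24 0 0 0 / 0 0 0 0 / 0 0 0 0 / 0 0 0 0
t=4: a0@(0,0) a1@(0,0) a2@(0,0) a3@(0,0) a4@(0,0) | pheromone: 33 0 0 0 / 0 0 0 0 / 0 0 0 0 / 0 0 0 0
t=5: a0@(0,0) a1@(0,0) a2@(0,0) a3@(0,0) a4@(0,0) | pheromone: 42 0 0 0 / 0 0 0 0 / 0 0 0 0 / 0 0 0 0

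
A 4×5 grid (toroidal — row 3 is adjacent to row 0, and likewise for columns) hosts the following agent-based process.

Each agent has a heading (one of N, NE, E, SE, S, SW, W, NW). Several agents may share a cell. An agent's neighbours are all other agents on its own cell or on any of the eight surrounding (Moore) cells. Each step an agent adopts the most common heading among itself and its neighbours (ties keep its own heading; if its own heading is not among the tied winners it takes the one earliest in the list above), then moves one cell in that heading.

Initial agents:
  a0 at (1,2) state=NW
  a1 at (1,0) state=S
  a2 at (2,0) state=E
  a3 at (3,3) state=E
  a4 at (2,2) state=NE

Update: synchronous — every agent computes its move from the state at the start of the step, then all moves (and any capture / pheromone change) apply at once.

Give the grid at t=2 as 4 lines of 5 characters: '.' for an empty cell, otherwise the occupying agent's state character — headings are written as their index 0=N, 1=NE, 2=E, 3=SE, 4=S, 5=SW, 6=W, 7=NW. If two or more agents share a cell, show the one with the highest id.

....1
.....
.22..
2....

t=1: a0@(0,1):NW a1@(2,0):S a2@(2,1):E a3@(3,4):E a4@(1,3):NE
t=2: a0@(3,0):NW a1@(2,1):E a2@(2,2):E a3@(3,0):E a4@(0,4):NE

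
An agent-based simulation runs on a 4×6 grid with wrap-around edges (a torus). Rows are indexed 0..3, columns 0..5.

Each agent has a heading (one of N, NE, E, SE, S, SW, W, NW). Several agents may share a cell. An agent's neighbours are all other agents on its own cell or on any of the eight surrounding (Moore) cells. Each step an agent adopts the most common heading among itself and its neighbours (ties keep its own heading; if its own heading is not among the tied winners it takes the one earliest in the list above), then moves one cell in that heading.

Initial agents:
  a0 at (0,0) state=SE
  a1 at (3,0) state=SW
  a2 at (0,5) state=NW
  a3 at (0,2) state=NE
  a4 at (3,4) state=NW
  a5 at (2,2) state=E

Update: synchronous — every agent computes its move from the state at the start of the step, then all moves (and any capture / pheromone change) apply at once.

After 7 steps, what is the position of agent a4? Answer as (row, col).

(0, 3)

t=1: a0@(1,1):SE a1@(0,5):SW a2@(3,4):NW a3@(3,3):NE a4@(2,3):NW a5@(2,3):E
t=2: a0@(2,2):SE a1@(1,4):SW a2@(2,3):NW a3@(2,2):NW a4@(1,2):NW a5@(1,2):NW
t=3: a0@(1,1):NW a1@(2,3):SW a2@(1,2):NW a3@(1,1):NW a4@(0,1):NW a5@(0,1):NW
t=4: a0@(0,0):NW a1@(3,2):SW a2@(0,1):NW a3@(0,0):NW a4@(3,0):NW a5@(3,0):NW
t=5: a0@(3,5):NW a1@(0,1):SW a2@(3,0):NW a3@(3,5):NW a4@(2,5):NW a5@(2,5):NW
t=6: a0@(2,4):NW a1@(1,0):SW a2@(2,5):NW a3@(2,4):NW a4@(1,4):NW a5@(1,4):NW
t=7: a0@(1,3):NW a1@(2,5):SW a2@(1,4):NW a3@(1,3):NW a4@(0,3):NW a5@(0,3):NW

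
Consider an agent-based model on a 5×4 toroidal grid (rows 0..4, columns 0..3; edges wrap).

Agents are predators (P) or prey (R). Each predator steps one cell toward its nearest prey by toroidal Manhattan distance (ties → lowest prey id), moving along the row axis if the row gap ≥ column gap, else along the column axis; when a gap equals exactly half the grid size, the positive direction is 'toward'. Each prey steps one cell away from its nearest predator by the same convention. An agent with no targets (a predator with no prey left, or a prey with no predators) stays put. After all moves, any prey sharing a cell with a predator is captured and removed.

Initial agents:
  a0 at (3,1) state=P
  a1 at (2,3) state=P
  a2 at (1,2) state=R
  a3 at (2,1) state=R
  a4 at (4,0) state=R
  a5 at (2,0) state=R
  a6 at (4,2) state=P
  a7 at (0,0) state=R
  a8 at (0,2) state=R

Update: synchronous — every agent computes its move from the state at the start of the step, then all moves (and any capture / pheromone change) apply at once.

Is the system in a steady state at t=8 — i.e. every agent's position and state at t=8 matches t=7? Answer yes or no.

t=1: a0@(2,1):P a1@(2,0):P a3@(1,1):R a4@(0,0):R a6@(0,2):P a7@(1,0):R a8@(1,2):R
t=2: a0@(1,1):P a1@(1,0):P a3@(0,1):R a4@(4,0):R a6@(1,2):P a7@(0,0):R a8@(2,2):R
t=3: a0@(0,1):P a1@(0,0):P a3@(4,1):R a4@(3,0):R a6@(2,2):P a7@(4,0):R a8@(3,2):R
t=4: a0@(4,1):P a1@(4,0):P a3@(3,1):R a4@(2,0):R a6@(3,2):P a7@(3,0):R a8@(4,2):R
t=5: a0@(3,1):P a1@(3,0):P a3@(2,1):R a4@(1,0):R a6@(3,1):P a7@(2,0):R a8@(4,3):R
t=6: a0@(2,1):P a1@(2,0):P a3@(1,1):R a4@(0,0):R a6@(2,1):P a7@(1,0):R a8@(0,3):R
t=7: a0@(1,1):P a1@(1,0):P a3@(0,1):R a4@(4,0):R a6@(1,1):P a7@(0,0):R a8@(4,3):R
t=8: a0@(0,1):P a1@(0,0):P a3@(4,1):R a4@(3,0):R a6@(0,1):P a7@(4,0):R a8@(3,3):R

no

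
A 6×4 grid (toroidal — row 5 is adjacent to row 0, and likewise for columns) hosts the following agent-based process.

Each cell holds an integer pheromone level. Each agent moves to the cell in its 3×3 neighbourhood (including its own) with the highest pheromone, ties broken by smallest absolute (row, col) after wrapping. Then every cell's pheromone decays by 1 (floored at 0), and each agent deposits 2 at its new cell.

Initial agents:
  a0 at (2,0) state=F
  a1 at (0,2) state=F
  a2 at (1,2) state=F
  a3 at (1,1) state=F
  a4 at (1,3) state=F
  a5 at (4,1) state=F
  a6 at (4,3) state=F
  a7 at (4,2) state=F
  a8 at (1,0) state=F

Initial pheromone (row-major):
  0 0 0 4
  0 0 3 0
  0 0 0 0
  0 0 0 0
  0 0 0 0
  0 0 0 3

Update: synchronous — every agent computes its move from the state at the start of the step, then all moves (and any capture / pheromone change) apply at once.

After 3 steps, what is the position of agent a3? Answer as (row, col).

(0, 3)

t=1: a0@(1,0) a1@(0,3) a2@(0,3) a3@(1,2) a4@(0,3) a5@(3,0) a6@(5,3) a7@(5,3) a8@(0,3) | pheromone: 0 0 0 11 / 2 0 4 0 / 0 0 0 0 / 2 0 0 0 / 0 0 0 0 / 0 0 0 6
t=2: a0@(0,3) a1@(0,3) a2@(0,3) a3@(0,3) a4@(0,3) a5@(3,0) a6@(0,3) a7@(0,3) a8@(0,3) | pheromone: 0 0 0 26 / 1 0 3 0 / 0 0 0 0 / 3 0 0 0 / 0 0 0 0 / 0 0 0 5
t=3: a0@(0,3) a1@(0,3) a2@(0,3) a3@(0,3) a4@(0,3) a5@(3,0) a6@(0,3) a7@(0,3) a8@(0,3) | pheromone: 0 0 0 41 / 0 0 2 0 / 0 0 0 0 / 4 0 0 0 / 0 0 0 0 / 0 0 0 4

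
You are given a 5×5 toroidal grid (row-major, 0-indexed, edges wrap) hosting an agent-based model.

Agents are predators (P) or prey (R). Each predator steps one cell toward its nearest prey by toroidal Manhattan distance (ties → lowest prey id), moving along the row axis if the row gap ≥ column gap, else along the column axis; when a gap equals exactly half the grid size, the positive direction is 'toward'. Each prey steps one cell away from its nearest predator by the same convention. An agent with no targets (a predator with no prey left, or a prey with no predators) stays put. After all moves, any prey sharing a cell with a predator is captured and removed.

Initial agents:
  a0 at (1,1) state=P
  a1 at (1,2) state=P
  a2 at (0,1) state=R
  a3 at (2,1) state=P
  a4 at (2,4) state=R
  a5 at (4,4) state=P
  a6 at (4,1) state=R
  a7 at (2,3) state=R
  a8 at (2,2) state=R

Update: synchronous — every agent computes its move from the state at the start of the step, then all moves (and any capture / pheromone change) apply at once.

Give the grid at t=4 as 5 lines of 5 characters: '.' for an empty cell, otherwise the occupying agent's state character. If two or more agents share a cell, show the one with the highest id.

t=1: a0@(0,1):P a1@(2,2):P a2@(4,1):R a3@(2,2):P a4@(2,3):R a5@(3,4):P a6@(3,1):R a7@(3,3):R a8@(3,2):R
t=2: a0@(4,1):P a1@(2,3):P a2@(3,1):R a3@(2,3):P a4@(2,4):R a5@(3,3):P a6@(2,1):R a7@(3,2):R a8@(4,2):R
t=3: a0@(3,1):P a1@(2,4):P a2@(2,1):R a3@(2,4):P a4@(2,0):R a5@(3,2):P a6@(1,1):R a8@(4,3):R
t=4: a0@(2,1):P a1@(2,0):P a2@(1,1):R a3@(2,0):P a5@(2,2):P a6@(0,1):R a8@(0,3):R

.R.R.
.R...
PPP..
.....
.....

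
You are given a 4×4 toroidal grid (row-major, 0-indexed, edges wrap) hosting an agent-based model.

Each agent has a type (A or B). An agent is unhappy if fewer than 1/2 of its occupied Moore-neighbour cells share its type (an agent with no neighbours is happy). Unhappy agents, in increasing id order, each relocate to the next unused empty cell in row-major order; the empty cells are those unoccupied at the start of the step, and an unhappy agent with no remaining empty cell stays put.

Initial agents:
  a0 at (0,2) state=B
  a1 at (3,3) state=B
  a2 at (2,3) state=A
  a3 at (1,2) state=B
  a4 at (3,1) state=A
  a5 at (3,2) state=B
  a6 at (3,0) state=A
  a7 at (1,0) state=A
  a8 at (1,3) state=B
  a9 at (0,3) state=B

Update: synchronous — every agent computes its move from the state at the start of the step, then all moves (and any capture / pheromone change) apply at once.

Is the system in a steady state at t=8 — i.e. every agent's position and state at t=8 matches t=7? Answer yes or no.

yes

t=1: a0@(0,2):B a1@(3,3):B a2@(0,0):A a3@(1,2):B a4@(0,1):A a5@(3,2):B a6@(3,0):A a7@(1,1):A a8@(1,3):B a9@(0,3):B
t=2: (unchanged — steady state)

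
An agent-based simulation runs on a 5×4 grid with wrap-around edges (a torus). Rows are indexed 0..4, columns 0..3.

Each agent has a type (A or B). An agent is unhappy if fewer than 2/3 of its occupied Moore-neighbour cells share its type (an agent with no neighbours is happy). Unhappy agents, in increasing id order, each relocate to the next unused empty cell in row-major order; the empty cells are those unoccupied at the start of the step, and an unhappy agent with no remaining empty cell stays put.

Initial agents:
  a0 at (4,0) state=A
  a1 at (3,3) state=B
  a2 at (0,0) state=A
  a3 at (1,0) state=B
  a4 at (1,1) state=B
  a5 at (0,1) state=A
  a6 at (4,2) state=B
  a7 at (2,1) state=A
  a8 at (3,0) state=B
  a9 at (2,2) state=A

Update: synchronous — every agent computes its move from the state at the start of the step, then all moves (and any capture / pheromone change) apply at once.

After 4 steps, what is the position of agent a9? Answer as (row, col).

t=1: a0@(0,2):A a1@(0,3):B a2@(1,2):A a3@(1,3):B a4@(2,0):B a5@(2,3):A a6@(3,1):B a7@(3,2):A a8@(4,1):B a9@(4,3):A
t=2: a0@(0,0):A a1@(0,1):B a2@(1,0):A a3@(1,1):B a4@(2,0):B a5@(2,1):A a6@(3,1):B a7@(2,2):A a8@(3,0):B a9@(4,3):A
t=3: a0@(0,2):A a1@(0,3):B a2@(1,2):A a3@(1,3):B a4@(2,3):B a5@(3,2):A a6@(3,3):B a7@(4,0):A a8@(4,1):B a9@(4,2):A
t=4: a0@(0,0):A a1@(0,1):B a2@(1,0):A a3@(1,1):B a4@(2,0):B a5@(2,1):A a6@(2,2):B a7@(3,0):A a8@(3,1):B a9@(4,3):A

(4, 3)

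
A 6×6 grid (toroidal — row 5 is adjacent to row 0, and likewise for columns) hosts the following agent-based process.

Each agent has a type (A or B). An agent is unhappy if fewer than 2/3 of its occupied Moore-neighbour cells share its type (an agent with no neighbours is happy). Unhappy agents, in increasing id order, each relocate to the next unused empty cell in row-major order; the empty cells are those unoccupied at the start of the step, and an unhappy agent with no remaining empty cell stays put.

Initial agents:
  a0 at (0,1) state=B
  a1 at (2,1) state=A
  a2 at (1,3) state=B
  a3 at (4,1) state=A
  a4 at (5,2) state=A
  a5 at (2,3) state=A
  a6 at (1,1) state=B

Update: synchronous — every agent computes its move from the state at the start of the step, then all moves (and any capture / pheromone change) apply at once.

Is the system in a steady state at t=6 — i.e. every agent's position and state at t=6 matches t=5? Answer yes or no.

t=1: a0@(0,0):B a1@(0,2):A a2@(0,3):B a3@(4,1):A a4@(0,4):A a5@(0,5):A a6@(1,0):B
t=2: a0@(0,1):B a1@(1,1):A a2@(1,2):B a3@(4,1):A a4@(1,3):A a5@(1,4):A a6@(1,5):B
t=3: a0@(0,0):B a1@(0,2):A a2@(0,3):B a3@(4,1):A a4@(0,4):A a5@(0,5):A a6@(1,0):B
t=4: a0@(0,1):B a1@(1,1):A a2@(1,2):B a3@(4,1):A a4@(1,3):A a5@(1,4):A a6@(1,5):B
t=5: a0@(0,0):B a1@(0,2):A a2@(0,3):B a3@(4,1):A a4@(0,4):A a5@(0,5):A a6@(1,0):B
t=6: a0@(0,1):B a1@(1,1):A a2@(1,2):B a3@(4,1):A a4@(1,3):A a5@(1,4):A a6@(1,5):B

no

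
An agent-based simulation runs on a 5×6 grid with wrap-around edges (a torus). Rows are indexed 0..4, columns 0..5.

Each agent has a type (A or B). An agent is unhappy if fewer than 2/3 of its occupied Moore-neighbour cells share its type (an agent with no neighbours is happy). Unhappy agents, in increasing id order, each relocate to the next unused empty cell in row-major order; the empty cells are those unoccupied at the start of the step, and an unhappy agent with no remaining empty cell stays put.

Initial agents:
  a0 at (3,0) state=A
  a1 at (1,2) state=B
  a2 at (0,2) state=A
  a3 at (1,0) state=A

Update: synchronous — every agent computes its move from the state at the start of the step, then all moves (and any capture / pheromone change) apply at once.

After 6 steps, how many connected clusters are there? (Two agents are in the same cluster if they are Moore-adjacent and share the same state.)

3

t=1: a0@(3,0):A a1@(0,0):B a2@(0,1):A a3@(1,0):A
t=2: a0@(3,0):A a1@(0,2):B a2@(0,3):A a3@(0,4):A
t=3: a0@(3,0):A a1@(0,0):B a2@(0,1):A a3@(0,4):A
t=4: a0@(3,0):A a1@(0,2):B a2@(0,3):A a3@(0,4):A
t=5: a0@(3,0):A a1@(0,0):B a2@(0,1):A a3@(0,4):A
t=6: a0@(3,0):A a1@(0,2):B a2@(0,3):A a3@(0,4):A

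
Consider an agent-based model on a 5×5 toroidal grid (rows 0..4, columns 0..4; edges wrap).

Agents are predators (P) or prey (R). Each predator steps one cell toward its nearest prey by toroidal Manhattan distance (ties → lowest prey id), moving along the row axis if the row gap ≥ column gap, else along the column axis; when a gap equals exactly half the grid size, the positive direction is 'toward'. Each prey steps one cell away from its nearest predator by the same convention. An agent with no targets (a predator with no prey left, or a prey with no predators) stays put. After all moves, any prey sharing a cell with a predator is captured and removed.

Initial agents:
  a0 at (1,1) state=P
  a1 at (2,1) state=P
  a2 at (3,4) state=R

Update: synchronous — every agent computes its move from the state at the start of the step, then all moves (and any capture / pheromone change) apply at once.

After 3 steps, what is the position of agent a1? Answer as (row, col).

t=1: a0@(2,1):P a1@(2,0):P a2@(3,3):R
t=2: a0@(2,2):P a1@(2,4):P a2@(3,4):R
t=3: a0@(2,3):P a1@(3,4):P a2@(4,4):R

(3, 4)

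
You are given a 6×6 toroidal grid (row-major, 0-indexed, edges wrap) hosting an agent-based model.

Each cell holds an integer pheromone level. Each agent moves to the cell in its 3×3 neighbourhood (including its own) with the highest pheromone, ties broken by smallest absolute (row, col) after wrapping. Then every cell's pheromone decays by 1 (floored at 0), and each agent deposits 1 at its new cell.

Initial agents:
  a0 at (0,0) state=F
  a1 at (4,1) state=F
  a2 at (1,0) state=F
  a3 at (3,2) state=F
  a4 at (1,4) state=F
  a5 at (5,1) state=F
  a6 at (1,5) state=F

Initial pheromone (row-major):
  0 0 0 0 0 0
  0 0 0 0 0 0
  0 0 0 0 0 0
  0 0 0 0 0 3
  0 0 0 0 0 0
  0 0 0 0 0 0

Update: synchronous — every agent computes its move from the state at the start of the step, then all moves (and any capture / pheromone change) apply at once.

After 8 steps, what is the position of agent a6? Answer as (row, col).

t=1: a0@(0,0) a1@(3,0) a2@(0,0) a3@(2,1) a4@(0,3) a5@(0,0) a6@(0,0) | pheromone: 4 0 0 1 0 0 / 0 0 0 0 0 0 / 0 1 0 0 0 0 / 1 0 0 0 0 2 / 0 0 0 0 0 0 / 0 0 0 0 0 0
t=2: a0@(0,0) a1@(3,5) a2@(0,0) a3@(2,1) a4@(0,3) a5@(0,0) a6@(0,0) | pheromone: 7 0 0 1 0 0 / 0 0 0 0 0 0 / 0 1 0 0 0 0 / 0 0 0 0 0 2 / 0 0 0 0 0 0 / 0 0 0 0 0 0
t=3: a0@(0,0) a1@(3,5) a2@(0,0) a3@(2,1) a4@(0,3) a5@(0,0) a6@(0,0) | pheromone: 10 0 0 1 0 0 / 0 0 0 0 0 0 / 0 1 0 0 0 0 / 0 0 0 0 0 2 / 0 0 0 0 0 0 / 0 0 0 0 0 0
t=4: a0@(0,0) a1@(3,5) a2@(0,0) a3@(2,1) a4@(0,3) a5@(0,0) a6@(0,0) | pheromone: 13 0 0 1 0 0 / 0 0 0 0 0 0 / 0 1 0 0 0 0 / 0 0 0 0 0 2 / 0 0 0 0 0 0 / 0 0 0 0 0 0
t=5: a0@(0,0) a1@(3,5) a2@(0,0) a3@(2,1) a4@(0,3) a5@(0,0) a6@(0,0) | pheromone: 16 0 0 1 0 0 / 0 0 0 0 0 0 / 0 1 0 0 0 0 / 0 0 0 0 0 2 / 0 0 0 0 0 0 / 0 0 0 0 0 0
t=6: a0@(0,0) a1@(3,5) a2@(0,0) a3@(2,1) a4@(0,3) a5@(0,0) a6@(0,0) | pheromone: 19 0 0 1 0 0 / 0 0 0 0 0 0 / 0 1 0 0 0 0 / 0 0 0 0 0 2 / 0 0 0 0 0 0 / 0 0 0 0 0 0
t=7: a0@(0,0) a1@(3,5) a2@(0,0) a3@(2,1) a4@(0,3) a5@(0,0) a6@(0,0) | pheromone: 22 0 0 1 0 0 / 0 0 0 0 0 0 / 0 1 0 0 0 0 / 0 0 0 0 0 2 / 0 0 0 0 0 0 / 0 0 0 0 0 0
t=8: a0@(0,0) a1@(3,5) a2@(0,0) a3@(2,1) a4@(0,3) a5@(0,0) a6@(0,0) | pheromone: 25 0 0 1 0 0 / 0 0 0 0 0 0 / 0 1 0 0 0 0 / 0 0 0 0 0 2 / 0 0 0 0 0 0 / 0 0 0 0 0 0

(0, 0)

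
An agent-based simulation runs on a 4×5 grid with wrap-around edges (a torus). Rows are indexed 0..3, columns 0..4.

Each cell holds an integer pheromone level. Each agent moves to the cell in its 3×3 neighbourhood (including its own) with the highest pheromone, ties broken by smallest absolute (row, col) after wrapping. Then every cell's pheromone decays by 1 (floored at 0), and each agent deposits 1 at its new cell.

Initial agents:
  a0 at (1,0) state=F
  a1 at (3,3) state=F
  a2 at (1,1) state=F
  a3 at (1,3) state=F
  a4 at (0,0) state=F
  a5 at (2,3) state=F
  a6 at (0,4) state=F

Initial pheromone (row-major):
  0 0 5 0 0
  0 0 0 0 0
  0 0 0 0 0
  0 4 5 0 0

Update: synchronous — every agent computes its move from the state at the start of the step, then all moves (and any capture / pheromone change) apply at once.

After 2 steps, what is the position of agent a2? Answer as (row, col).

t=1: a0@(0,0) a1@(0,2) a2@(0,2) a3@(0,2) a4@(3,1) a5@(3,2) a6@(0,0) | pheromone: 2 0 7 0 0 / 0 0 0 0 0 / 0 0 0 0 0 / 0 4 5 0 0
t=2: a0@(3,1) a1@(0,2) a2@(0,2) a3@(0,2) a4@(0,2) a5@(0,2) a6@(3,1) | pheromone: 1 0 11 0 0 / 0 0 0 0 0 / 0 0 0 0 0 / 0 5 4 0 0

(0, 2)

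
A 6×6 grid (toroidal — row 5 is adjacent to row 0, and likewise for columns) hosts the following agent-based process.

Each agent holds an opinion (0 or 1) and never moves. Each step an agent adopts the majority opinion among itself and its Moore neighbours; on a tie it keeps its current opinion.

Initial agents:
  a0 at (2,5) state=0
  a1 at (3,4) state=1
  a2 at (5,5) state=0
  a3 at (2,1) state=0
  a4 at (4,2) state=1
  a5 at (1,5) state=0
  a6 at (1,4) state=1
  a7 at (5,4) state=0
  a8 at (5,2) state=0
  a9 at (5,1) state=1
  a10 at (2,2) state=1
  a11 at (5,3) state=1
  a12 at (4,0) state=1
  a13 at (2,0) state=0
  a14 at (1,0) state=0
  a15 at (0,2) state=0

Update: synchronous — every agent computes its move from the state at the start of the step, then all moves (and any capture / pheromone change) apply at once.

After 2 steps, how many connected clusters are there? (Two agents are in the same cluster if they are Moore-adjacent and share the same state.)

5

t=1: a0@(2,5):0 a1@(3,4):1 a2@(5,5):0 a3@(2,1):0 a4@(4,2):1 a5@(1,5):0 a6@(1,4):0 a7@(5,4):0 a8@(5,2):1 a9@(5,1):1 a10@(2,2):1 a11@(5,3):0 a12@(4,0):1 a13@(2,0):0 a14@(1,0):0 a15@(0,2):0
t=2: (unchanged — steady state)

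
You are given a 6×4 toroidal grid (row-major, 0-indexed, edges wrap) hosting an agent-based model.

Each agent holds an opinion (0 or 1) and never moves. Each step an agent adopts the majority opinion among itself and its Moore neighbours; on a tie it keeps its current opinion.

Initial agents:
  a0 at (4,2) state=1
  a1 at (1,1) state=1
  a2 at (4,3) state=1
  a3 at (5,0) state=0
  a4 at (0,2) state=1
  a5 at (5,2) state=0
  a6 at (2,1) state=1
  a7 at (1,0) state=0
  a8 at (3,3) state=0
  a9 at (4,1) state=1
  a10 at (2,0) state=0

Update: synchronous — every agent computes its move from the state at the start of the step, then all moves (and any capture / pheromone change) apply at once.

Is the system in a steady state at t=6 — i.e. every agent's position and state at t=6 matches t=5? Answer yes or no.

yes

t=1: a0@(4,2):1 a1@(1,1):1 a2@(4,3):0 a3@(5,0):1 a4@(0,2):1 a5@(5,2):1 a6@(2,1):1 a7@(1,0):0 a8@(3,3):0 a9@(4,1):1 a10@(2,0):0
t=2: a0@(4,2):1 a1@(1,1):1 a2@(4,3):1 a3@(5,0):1 a4@(0,2):1 a5@(5,2):1 a6@(2,1):1 a7@(1,0):0 a8@(3,3):0 a9@(4,1):1 a10@(2,0):0
t=3: (unchanged — steady state)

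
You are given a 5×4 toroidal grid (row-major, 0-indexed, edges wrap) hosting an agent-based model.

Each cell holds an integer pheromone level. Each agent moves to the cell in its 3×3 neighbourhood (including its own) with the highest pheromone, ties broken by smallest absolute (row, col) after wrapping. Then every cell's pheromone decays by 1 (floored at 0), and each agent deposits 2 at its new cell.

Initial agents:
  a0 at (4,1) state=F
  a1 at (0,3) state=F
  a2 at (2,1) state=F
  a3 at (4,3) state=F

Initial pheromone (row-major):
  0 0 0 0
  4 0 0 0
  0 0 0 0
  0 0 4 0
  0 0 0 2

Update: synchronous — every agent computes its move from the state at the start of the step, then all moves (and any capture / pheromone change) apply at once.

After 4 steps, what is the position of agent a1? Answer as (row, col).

(1, 0)

t=1: a0@(3,2) a1@(1,0) a2@(1,0) a3@(3,2) | pheromone: 0 0 0 0 / 7 0 0 0 / 0 0 0 0 / 0 0 7 0 / 0 0 0 1
t=2: a0@(3,2) a1@(1,0) a2@(1,0) a3@(3,2) | pheromone: 0 0 0 0 / 10 0 0 0 / 0 0 0 0 / 0 0 10 0 / 0 0 0 0
t=3: a0@(3,2) a1@(1,0) a2@(1,0) a3@(3,2) | pheromone: 0 0 0 0 / 13 0 0 0 / 0 0 0 0 / 0 0 13 0 / 0 0 0 0
t=4: a0@(3,2) a1@(1,0) a2@(1,0) a3@(3,2) | pheromone: 0 0 0 0 / 16 0 0 0 / 0 0 0 0 / 0 0 16 0 / 0 0 0 0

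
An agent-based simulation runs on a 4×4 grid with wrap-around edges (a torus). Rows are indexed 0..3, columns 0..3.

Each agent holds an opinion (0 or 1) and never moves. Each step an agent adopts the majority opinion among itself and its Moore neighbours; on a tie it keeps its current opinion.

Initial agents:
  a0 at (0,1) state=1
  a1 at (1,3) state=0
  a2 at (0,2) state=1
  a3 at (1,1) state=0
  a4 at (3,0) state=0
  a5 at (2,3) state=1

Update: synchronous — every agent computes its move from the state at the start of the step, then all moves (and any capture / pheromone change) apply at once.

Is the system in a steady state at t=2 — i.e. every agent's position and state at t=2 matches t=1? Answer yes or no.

no

t=1: a0@(0,1):1 a1@(1,3):1 a2@(0,2):1 a3@(1,1):1 a4@(3,0):1 a5@(2,3):0
t=2: a0@(0,1):1 a1@(1,3):1 a2@(0,2):1 a3@(1,1):1 a4@(3,0):1 a5@(2,3):1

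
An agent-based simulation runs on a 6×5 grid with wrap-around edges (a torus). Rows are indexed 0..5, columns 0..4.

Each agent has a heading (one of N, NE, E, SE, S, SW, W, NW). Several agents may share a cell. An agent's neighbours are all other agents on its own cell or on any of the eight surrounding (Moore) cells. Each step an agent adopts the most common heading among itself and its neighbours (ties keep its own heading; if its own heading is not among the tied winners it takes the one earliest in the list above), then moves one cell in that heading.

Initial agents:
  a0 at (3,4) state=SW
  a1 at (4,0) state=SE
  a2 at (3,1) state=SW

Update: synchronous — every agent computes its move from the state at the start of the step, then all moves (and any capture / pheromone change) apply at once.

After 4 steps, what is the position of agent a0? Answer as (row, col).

(1, 0)

t=1: a0@(4,3):SW a1@(5,4):SW a2@(4,0):SW
t=2: a0@(5,2):SW a1@(0,3):SW a2@(5,4):SW
t=3: a0@(0,1):SW a1@(1,2):SW a2@(0,3):SW
t=4: a0@(1,0):SW a1@(2,1):SW a2@(1,2):SW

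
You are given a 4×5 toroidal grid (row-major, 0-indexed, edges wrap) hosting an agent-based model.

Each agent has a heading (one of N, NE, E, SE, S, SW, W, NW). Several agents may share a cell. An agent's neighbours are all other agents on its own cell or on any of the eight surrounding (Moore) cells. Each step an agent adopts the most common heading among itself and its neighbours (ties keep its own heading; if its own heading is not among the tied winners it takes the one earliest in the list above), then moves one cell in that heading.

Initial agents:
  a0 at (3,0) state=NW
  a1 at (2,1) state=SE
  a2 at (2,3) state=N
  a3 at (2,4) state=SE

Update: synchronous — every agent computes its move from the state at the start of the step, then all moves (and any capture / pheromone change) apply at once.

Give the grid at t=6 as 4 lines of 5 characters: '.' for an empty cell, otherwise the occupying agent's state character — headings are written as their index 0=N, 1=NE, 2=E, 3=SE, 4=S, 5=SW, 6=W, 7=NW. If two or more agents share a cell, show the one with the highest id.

t=1: a0@(0,1):SE a1@(3,2):SE a2@(1,3):N a3@(3,0):SE
t=2: a0@(1,2):SE a1@(0,3):SE a2@(0,3):N a3@(0,1):SE
t=3: a0@(2,3):SE a1@(1,4):SE a2@(1,4):SE a3@(1,2):SE
t=4: a0@(3,4):SE a1@(2,0):SE a2@(2,0):SE a3@(2,3):SE
t=5: a0@(0,0):SE a1@(3,1):SE a2@(3,1):SE a3@(3,4):SE
t=6: a0@(1,1):SE a1@(0,2):SE a2@(0,2):SE a3@(0,0):SE

3.3..
.3...
.....
.....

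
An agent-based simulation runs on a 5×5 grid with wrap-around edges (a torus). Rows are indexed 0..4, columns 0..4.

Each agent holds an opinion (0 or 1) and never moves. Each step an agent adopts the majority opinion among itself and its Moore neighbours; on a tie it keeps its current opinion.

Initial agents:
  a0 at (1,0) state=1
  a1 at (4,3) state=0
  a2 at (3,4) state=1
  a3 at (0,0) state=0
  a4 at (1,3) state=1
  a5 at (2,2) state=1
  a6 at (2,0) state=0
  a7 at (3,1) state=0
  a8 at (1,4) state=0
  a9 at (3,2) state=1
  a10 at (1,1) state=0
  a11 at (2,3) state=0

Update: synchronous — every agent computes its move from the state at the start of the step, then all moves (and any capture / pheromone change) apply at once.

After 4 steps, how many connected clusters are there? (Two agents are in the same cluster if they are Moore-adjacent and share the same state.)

2

t=1: a0@(1,0):0 a1@(4,3):1 a2@(3,4):0 a3@(0,0):0 a4@(1,3):1 a5@(2,2):1 a6@(2,0):0 a7@(3,1):0 a8@(1,4):0 a9@(3,2):0 a10@(1,1):0 a11@(2,3):1
t=2: a0@(1,0):0 a1@(4,3):0 a2@(3,4):0 a3@(0,0):0 a4@(1,3):1 a5@(2,2):1 a6@(2,0):0 a7@(3,1):0 a8@(1,4):0 a9@(3,2):1 a10@(1,1):0 a11@(2,3):1
t=3: (unchanged — steady state)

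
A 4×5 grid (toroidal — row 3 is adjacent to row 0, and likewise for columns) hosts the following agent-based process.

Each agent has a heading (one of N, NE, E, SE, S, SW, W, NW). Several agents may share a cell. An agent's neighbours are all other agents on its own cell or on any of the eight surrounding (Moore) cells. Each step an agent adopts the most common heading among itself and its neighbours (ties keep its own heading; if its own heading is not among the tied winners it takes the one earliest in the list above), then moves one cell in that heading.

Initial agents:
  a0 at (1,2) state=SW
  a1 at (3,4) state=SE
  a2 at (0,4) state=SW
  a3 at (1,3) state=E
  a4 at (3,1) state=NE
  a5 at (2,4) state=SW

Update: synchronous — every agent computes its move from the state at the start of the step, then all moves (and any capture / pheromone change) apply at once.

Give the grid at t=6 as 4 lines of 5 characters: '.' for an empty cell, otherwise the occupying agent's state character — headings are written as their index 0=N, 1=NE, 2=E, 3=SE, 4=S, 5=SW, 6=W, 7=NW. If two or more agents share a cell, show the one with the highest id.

...5.
...5.
...5.
.55..

t=1: a0@(2,1):SW a1@(0,3):SW a2@(1,3):SW a3@(2,2):SW a4@(2,2):NE a5@(3,3):SW
t=2: a0@(3,0):SW a1@(1,2):SW a2@(2,2):SW a3@(3,1):SW a4@(3,1):SW a5@(0,2):SW
t=3: a0@(0,4):SW a1@(2,1):SW a2@(3,1):SW a3@(0,0):SW a4@(0,0):SW a5@(1,1):SW
t=4: a0@(1,3):SW a1@(3,0):SW a2@(0,0):SW a3@(1,4):SW a4@(1,4):SW a5@(2,0):SW
t=5: a0@(2,2):SW a1@(0,4):SW a2@(1,4):SW a3@(2,3):SW a4@(2,3):SW a5@(3,4):SW
t=6: a0@(3,1):SW a1@(1,3):SW a2@(2,3):SW a3@(3,2):SW a4@(3,2):SW a5@(0,3):SW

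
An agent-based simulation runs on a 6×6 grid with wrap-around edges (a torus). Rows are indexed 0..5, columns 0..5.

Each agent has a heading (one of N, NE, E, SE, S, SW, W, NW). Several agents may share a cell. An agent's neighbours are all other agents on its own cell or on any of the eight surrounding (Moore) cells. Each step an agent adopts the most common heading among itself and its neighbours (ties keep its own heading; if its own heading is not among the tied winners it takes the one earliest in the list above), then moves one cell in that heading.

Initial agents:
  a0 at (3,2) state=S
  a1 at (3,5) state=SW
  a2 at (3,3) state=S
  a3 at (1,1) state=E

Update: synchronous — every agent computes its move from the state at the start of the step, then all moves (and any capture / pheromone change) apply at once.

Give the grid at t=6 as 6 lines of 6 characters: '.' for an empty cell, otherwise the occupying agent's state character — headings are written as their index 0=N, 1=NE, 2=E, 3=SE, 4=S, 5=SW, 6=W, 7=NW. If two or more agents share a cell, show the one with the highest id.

t=1: a0@(4,2):S a1@(4,4):SW a2@(4,3):S a3@(1,2):E
t=2: a0@(5,2):S a1@(5,3):SW a2@(5,3):S a3@(1,3):E
t=3: a0@(0,2):S a1@(0,3):S a2@(0,3):S a3@(1,4):E
t=4: a0@(1,2):S a1@(1,3):S a2@(1,3):S a3@(2,4):S
t=5: a0@(2,2):S a1@(2,3):S a2@(2,3):S a3@(3,4):S
t=6: a0@(3,2):S a1@(3,3):S a2@(3,3):S a3@(4,4):S

......
......
......
..44..
....4.
......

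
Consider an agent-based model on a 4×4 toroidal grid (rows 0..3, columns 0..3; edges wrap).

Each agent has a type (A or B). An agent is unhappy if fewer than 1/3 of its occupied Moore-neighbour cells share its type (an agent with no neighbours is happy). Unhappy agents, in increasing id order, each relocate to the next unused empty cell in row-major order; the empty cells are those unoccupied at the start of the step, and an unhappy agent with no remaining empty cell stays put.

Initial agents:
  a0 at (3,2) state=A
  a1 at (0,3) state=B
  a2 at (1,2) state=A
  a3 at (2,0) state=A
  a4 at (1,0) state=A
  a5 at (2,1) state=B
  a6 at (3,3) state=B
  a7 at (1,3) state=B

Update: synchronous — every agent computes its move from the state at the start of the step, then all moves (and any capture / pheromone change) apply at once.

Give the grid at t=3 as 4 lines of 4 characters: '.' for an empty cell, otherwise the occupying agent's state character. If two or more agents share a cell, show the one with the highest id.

AAAB
.A..
..BB
...B

t=1: a0@(0,0):A a1@(0,3):B a2@(0,1):A a3@(0,2):A a4@(1,1):A a5@(2,2):B a6@(3,3):B a7@(2,3):B
t=2: (unchanged — steady state)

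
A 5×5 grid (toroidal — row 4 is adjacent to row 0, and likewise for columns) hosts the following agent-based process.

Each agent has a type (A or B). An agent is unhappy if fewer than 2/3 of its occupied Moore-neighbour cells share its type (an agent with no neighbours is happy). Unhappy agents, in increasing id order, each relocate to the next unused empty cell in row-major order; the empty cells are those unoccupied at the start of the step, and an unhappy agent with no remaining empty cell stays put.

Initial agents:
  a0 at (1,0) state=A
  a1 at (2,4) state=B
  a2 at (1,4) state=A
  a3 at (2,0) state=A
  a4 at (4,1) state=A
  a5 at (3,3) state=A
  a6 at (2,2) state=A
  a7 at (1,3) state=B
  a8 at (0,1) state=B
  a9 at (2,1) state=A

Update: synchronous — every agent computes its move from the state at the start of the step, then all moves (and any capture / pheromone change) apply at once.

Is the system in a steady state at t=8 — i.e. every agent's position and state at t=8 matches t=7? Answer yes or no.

t=1: a0@(0,0):A a1@(0,2):B a2@(0,3):A a3@(2,0):A a4@(0,4):A a5@(1,1):A a6@(2,2):A a7@(1,2):B a8@(2,3):B a9@(2,1):A
t=2: a0@(0,0):A a1@(0,1):B a2@(1,0):A a3@(2,0):A a4@(0,4):A a5@(1,1):A a6@(1,3):A a7@(1,4):B a8@(2,4):B a9@(2,1):A
t=3: a0@(0,2):A a1@(0,3):B a2@(1,2):A a3@(2,2):A a4@(0,4):A a5@(1,1):A a6@(2,3):A a7@(3,0):B a8@(3,1):B a9@(2,1):A
t=4: a0@(0,2):A a1@(0,0):B a2@(1,2):A a3@(2,2):A a4@(0,1):A a5@(1,1):A a6@(2,3):A a7@(1,0):B a8@(1,3):B a9@(1,4):A
t=5: a0@(0,2):A a1@(0,3):B a2@(1,2):A a3@(2,2):A a4@(0,4):A a5@(1,1):A a6@(2,3):A a7@(2,0):B a8@(2,1):B a9@(2,4):A
t=6: a0@(0,2):A a1@(0,0):B a2@(1,2):A a3@(2,2):A a4@(0,1):A a5@(1,0):A a6@(2,3):A a7@(1,3):B a8@(1,4):B a9@(3,0):A
t=7: a0@(0,2):A a1@(0,3):B a2@(1,2):A a3@(2,2):A a4@(0,1):A a5@(0,4):A a6@(1,1):A a7@(2,0):B a8@(2,1):B a9@(3,0):A
t=8: a0@(0,2):A a1@(0,0):B a2@(1,2):A a3@(2,2):A a4@(0,1):A a5@(1,0):A a6@(1,1):A a7@(1,3):B a8@(1,4):B a9@(2,3):A

no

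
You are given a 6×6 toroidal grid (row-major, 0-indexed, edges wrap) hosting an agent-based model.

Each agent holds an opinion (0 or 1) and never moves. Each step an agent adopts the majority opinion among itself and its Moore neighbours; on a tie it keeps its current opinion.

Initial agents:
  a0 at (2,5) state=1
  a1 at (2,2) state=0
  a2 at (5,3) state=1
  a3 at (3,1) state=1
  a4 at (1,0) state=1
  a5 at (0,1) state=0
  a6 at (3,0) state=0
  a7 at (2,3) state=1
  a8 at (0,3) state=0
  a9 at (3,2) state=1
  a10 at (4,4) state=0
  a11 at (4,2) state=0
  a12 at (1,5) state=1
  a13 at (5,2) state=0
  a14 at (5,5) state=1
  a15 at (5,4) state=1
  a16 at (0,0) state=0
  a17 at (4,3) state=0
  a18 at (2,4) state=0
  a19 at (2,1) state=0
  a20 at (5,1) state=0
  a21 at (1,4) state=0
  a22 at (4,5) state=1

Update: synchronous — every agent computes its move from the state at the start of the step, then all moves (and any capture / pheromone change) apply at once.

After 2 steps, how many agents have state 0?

14

t=1: a0@(2,5):1 a1@(2,2):1 a2@(5,3):0 a3@(3,1):0 a4@(1,0):1 a5@(0,1):0 a6@(3,0):1 a7@(2,3):0 a8@(0,3):0 a9@(3,2):0 a10@(4,4):1 a11@(4,2):0 a12@(1,5):1 a13@(5,2):0 a14@(5,5):1 a15@(5,4):1 a16@(0,0):0 a17@(4,3):0 a18@(2,4):1 a19@(2,1):0 a20@(5,1):0 a21@(1,4):0 a22@(4,5):1
t=2: a0@(2,5):1 a1@(2,2):0 a2@(5,3):0 a3@(3,1):0 a4@(1,0):1 a5@(0,1):0 a6@(3,0):1 a7@(2,3):0 a8@(0,3):0 a9@(3,2):0 a10@(4,4):1 a11@(4,2):0 a12@(1,5):1 a13@(5,2):0 a14@(5,5):1 a15@(5,4):1 a16@(0,0):0 a17@(4,3):0 a18@(2,4):1 a19@(2,1):0 a20@(5,1):0 a21@(1,4):0 a22@(4,5):1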